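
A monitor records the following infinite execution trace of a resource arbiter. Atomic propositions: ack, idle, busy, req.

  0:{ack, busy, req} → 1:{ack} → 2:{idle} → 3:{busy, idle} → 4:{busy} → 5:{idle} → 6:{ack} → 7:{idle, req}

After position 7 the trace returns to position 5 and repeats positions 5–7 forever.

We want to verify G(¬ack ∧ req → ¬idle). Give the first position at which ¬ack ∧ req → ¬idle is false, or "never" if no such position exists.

7

Check ¬ack ∧ req → ¬idle at each position in order: 0 ✓, 1 ✓, 2 ✓, 3 ✓, 4 ✓, 5 ✓, 6 ✓.
At position 7 the labels are {idle, req}, so ¬ack ∧ req → ¬idle is false there. This is the first violation.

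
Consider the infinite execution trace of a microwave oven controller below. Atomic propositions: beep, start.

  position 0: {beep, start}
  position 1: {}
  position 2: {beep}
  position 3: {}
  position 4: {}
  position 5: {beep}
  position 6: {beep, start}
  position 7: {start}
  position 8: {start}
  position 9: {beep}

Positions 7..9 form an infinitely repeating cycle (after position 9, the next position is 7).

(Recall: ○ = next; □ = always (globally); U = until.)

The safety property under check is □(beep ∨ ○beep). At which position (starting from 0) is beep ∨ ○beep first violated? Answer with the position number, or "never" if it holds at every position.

Check beep ∨ ○beep at each position in order: 0 ✓, 1 ✓, 2 ✓.
At position 3 the labels are {} and the next position 4 has {}, so beep ∨ ○beep is false there. This is the first violation.

3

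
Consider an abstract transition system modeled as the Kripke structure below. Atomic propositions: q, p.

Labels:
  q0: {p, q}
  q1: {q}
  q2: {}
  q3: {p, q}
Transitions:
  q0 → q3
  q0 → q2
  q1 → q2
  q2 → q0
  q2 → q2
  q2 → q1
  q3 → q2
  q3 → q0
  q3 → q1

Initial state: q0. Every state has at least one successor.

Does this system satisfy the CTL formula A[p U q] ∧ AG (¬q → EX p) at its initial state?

Holds

States satisfying p: {q0, q3}.
States satisfying q: {q0, q1, q3}.
States satisfying A[p U q]: {q0, q1, q3}.
States satisfying ¬q → EX p: {q0, q1, q2, q3}.
States satisfying AG (¬q → EX p): {q0, q1, q2, q3}.
States satisfying A[p U q] ∧ AG (¬q → EX p): {q0, q1, q3}.
q0 ∈ Sat(A[p U q] ∧ AG (¬q → EX p)).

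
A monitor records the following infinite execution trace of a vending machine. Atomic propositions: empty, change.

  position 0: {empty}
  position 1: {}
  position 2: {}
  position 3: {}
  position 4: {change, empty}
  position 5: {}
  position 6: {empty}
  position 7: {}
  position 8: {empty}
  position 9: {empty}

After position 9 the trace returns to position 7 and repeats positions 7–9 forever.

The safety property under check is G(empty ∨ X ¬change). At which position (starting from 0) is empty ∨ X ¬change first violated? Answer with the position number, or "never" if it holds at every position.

Check empty ∨ X ¬change at each position in order: 0 ✓, 1 ✓, 2 ✓.
At position 3 the labels are {} and the next position 4 has {change, empty}, so empty ∨ X ¬change is false there. This is the first violation.

3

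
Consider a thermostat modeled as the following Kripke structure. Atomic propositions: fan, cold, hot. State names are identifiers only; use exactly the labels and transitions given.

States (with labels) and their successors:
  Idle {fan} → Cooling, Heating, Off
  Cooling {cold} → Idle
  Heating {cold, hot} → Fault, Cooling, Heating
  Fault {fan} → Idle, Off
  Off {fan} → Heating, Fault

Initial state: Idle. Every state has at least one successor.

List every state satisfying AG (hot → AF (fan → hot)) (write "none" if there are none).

States satisfying hot → AF (fan → hot): {Idle, Cooling, Heating, Fault, Off}.
States satisfying AG (hot → AF (fan → hot)): {Idle, Cooling, Heating, Fault, Off}.

{Idle, Cooling, Heating, Fault, Off}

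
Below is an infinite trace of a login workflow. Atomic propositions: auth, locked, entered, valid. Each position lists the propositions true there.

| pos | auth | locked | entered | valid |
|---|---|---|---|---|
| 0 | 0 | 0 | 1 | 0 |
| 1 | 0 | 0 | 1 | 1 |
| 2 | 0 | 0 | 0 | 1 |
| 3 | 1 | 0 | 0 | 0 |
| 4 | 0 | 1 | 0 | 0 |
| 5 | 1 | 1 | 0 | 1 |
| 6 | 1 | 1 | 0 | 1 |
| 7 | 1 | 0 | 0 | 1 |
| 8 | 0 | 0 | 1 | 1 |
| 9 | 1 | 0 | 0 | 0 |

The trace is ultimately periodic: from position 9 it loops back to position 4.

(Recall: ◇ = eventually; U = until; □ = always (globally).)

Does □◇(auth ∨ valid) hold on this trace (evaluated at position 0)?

Satisfied

◇(auth ∨ valid) holds at every position 0..9, and those are all positions ever visited, so □◇(auth ∨ valid) holds.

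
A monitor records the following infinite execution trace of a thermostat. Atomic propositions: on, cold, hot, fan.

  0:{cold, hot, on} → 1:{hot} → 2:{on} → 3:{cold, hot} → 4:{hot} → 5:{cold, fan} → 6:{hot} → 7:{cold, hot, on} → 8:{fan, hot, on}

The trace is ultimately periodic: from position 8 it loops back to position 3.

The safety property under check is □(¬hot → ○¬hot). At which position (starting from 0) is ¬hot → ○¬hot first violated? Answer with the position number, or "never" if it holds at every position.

Check ¬hot → ○¬hot at each position in order: 0 ✓, 1 ✓.
At position 2 the labels are {on} and the next position 3 has {cold, hot}, so ¬hot → ○¬hot is false there. This is the first violation.

2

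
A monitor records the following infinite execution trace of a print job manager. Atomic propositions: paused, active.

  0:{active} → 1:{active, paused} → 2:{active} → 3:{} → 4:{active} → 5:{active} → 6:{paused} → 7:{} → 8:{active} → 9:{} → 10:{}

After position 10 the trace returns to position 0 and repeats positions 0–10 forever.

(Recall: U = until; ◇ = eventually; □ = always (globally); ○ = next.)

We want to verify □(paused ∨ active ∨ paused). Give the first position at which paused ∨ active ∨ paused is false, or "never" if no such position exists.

3

Check paused ∨ active ∨ paused at each position in order: 0 ✓, 1 ✓, 2 ✓.
At position 3 the labels are {}, so paused ∨ active ∨ paused is false there. This is the first violation.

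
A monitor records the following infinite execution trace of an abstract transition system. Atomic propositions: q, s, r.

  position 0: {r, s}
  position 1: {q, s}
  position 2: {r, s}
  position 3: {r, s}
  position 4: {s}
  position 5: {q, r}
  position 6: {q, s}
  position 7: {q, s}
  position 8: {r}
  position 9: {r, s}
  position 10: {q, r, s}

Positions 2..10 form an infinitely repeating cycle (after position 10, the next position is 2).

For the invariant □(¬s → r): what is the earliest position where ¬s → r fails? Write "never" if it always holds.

never

¬s → r holds at every position 0..10, and those are all the positions the trace ever visits, so the invariant □(¬s → r) is never violated.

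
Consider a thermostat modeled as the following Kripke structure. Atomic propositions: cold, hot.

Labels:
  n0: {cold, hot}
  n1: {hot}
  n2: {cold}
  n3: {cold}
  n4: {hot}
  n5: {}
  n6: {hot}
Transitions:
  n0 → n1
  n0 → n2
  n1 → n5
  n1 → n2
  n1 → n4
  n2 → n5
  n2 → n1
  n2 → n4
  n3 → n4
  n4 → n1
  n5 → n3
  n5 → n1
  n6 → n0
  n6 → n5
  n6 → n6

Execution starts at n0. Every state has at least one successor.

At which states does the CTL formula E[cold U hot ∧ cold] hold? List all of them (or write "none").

States satisfying cold: {n0, n2, n3}.
States satisfying hot ∧ cold: {n0}.
States satisfying E[cold U hot ∧ cold]: {n0}.

{n0}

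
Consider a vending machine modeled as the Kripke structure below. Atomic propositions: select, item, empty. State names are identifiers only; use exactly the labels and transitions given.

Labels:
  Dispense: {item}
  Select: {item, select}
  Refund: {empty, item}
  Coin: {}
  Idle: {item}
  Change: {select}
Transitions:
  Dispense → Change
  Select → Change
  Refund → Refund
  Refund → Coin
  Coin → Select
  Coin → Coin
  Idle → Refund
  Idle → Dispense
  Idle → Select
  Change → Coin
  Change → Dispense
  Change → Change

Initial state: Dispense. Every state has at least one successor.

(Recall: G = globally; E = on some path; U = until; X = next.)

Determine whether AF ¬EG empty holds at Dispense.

States satisfying ¬EG empty: {Dispense, Select, Coin, Idle, Change}.
States satisfying AF ¬EG empty: {Dispense, Select, Coin, Idle, Change}.
Dispense ∈ Sat(AF ¬EG empty).

Satisfied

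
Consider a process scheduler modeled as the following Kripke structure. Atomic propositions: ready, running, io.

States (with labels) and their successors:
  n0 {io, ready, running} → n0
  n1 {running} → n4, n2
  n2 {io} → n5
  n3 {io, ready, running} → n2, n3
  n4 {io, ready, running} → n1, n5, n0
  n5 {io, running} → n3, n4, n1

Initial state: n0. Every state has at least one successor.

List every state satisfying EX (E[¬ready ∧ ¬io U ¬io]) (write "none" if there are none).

States satisfying E[¬ready ∧ ¬io U ¬io]: {n1}.
States satisfying EX (E[¬ready ∧ ¬io U ¬io]): {n4, n5}.

{n4, n5}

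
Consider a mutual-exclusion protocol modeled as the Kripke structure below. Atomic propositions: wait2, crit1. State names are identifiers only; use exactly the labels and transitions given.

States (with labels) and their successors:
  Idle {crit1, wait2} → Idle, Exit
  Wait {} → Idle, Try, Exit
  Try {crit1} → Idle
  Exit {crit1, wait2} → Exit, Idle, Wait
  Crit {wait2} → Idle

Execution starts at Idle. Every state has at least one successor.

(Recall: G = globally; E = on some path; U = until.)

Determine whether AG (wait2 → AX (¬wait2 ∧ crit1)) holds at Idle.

Violated

States satisfying wait2 → AX (¬wait2 ∧ crit1): {Wait, Try}.
States satisfying AG (wait2 → AX (¬wait2 ∧ crit1)): ∅.
Exit is reachable from Idle and violates wait2 → AX (¬wait2 ∧ crit1), so AG fails at Idle.
Idle ∉ Sat(AG (wait2 → AX (¬wait2 ∧ crit1))).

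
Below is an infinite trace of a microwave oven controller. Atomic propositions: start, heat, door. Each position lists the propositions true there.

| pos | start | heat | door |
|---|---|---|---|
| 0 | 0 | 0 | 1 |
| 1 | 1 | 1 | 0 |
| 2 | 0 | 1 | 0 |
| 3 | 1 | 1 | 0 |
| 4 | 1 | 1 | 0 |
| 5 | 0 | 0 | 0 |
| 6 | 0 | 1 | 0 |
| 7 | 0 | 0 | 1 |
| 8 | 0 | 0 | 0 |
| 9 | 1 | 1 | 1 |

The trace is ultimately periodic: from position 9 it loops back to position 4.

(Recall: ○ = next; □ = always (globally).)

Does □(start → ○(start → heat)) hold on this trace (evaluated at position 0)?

start → ○(start → heat) holds at every position 0..9, and those are all positions ever visited, so □(start → ○(start → heat)) holds.
Positions where start holds: 1, 3, 4, 9.
Check ○(start → heat) at each: 1→ok, 3→ok, 4→ok, 9→ok.

Holds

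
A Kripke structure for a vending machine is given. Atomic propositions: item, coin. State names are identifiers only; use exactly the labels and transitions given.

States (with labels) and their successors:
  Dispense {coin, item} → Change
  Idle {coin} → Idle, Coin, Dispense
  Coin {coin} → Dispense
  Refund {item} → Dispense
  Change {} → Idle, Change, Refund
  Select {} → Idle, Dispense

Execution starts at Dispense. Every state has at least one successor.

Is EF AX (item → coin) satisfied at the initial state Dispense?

Yes

States satisfying AX (item → coin): {Dispense, Idle, Coin, Refund, Select}.
States satisfying EF AX (item → coin): {Dispense, Idle, Coin, Refund, Change, Select}.
Some path from Dispense reaches a state where AX (item → coin) holds.
Dispense ∈ Sat(EF AX (item → coin)).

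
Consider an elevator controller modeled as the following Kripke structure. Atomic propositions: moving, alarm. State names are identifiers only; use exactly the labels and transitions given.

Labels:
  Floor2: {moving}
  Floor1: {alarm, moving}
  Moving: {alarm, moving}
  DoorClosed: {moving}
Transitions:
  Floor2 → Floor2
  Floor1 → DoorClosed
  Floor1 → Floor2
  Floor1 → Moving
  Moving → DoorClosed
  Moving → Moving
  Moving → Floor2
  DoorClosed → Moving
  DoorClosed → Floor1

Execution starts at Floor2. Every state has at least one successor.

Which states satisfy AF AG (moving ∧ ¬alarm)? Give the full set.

{Floor2}

States satisfying AG (moving ∧ ¬alarm): {Floor2}.
States satisfying AF AG (moving ∧ ¬alarm): {Floor2}.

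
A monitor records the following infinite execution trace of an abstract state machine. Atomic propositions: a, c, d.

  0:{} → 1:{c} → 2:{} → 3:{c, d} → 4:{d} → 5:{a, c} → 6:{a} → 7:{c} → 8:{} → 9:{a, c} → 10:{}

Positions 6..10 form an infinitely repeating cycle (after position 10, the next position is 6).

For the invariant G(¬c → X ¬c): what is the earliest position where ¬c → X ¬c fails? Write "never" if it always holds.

0

At position 0 the labels are {} and the next position 1 has {c}, so ¬c → X ¬c is false there. This is the first violation.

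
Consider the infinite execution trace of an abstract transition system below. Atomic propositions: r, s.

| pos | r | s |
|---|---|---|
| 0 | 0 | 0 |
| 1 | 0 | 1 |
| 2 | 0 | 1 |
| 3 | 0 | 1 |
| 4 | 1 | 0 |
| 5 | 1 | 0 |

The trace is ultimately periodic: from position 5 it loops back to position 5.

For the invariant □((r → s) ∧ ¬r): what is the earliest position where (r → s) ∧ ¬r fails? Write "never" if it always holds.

Check (r → s) ∧ ¬r at each position in order: 0 ✓, 1 ✓, 2 ✓, 3 ✓.
At position 4 the labels are {r}, so (r → s) ∧ ¬r is false there. This is the first violation.

4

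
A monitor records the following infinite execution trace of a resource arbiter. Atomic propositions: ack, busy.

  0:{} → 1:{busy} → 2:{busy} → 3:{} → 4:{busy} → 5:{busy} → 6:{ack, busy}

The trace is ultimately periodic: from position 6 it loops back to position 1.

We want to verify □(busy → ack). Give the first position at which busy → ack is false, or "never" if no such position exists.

Check busy → ack at each position in order: 0 ✓.
At position 1 the labels are {busy}, so busy → ack is false there. This is the first violation.

1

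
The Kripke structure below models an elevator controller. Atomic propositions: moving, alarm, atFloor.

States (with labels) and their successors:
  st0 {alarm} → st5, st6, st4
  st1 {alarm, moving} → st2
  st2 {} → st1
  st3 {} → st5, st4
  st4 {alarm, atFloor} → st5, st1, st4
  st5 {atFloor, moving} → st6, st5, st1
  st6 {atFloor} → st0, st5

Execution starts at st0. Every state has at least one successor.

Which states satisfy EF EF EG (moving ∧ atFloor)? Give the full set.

{st0, st3, st4, st5, st6}

States satisfying EF EG (moving ∧ atFloor): {st0, st3, st4, st5, st6}.
States satisfying EF EF EG (moving ∧ atFloor): {st0, st3, st4, st5, st6}.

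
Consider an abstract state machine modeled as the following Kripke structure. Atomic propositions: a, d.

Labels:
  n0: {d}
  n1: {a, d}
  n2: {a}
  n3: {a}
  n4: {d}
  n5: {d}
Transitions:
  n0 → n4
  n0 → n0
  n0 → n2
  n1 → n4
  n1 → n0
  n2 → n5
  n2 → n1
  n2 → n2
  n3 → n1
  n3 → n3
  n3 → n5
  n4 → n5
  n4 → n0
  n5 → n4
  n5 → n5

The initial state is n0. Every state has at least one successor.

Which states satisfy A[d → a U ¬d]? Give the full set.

States satisfying d → a: {n1, n2, n3}.
States satisfying ¬d: {n2, n3}.
States satisfying A[d → a U ¬d]: {n2, n3}.

{n2, n3}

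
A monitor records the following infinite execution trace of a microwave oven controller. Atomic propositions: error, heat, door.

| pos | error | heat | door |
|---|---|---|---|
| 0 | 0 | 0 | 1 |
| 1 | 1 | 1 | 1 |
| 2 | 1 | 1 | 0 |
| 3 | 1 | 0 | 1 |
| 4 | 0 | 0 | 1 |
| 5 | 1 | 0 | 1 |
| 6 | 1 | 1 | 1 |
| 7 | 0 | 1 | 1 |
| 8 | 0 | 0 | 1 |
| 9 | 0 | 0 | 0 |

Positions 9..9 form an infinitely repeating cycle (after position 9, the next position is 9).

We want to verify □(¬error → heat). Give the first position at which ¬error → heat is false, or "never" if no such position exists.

0

At position 0 the labels are {door}, so ¬error → heat is false there. This is the first violation.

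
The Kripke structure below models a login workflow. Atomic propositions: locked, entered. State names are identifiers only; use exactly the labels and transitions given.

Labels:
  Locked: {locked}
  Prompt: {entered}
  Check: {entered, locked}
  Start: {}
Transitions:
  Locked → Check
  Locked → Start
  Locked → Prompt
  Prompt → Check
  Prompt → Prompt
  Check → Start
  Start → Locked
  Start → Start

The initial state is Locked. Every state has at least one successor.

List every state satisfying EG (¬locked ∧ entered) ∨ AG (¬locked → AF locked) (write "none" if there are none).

{Prompt}

States satisfying ¬locked ∧ entered: {Prompt}.
States satisfying EG (¬locked ∧ entered): {Prompt}.
States satisfying ¬locked → AF locked: {Locked, Check}.
States satisfying AG (¬locked → AF locked): ∅.
States satisfying EG (¬locked ∧ entered) ∨ AG (¬locked → AF locked): {Prompt}.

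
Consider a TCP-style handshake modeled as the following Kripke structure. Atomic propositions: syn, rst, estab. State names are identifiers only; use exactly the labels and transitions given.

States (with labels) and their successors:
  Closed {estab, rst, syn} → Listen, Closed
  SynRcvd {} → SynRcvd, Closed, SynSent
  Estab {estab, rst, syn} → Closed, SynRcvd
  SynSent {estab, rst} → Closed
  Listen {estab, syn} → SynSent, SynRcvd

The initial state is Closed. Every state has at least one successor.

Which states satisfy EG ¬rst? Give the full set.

States satisfying ¬rst: {SynRcvd, Listen}.
States satisfying EG ¬rst: {SynRcvd, Listen}.

{SynRcvd, Listen}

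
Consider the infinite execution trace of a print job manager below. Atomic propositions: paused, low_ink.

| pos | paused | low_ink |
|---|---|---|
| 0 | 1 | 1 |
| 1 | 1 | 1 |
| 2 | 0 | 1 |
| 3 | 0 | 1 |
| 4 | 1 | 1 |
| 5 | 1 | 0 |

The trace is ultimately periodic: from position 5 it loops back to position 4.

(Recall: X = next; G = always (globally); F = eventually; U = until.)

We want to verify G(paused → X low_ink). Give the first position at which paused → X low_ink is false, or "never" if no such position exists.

4

Check paused → X low_ink at each position in order: 0 ✓, 1 ✓, 2 ✓, 3 ✓.
At position 4 the labels are {low_ink, paused} and the next position 5 has {paused}, so paused → X low_ink is false there. This is the first violation.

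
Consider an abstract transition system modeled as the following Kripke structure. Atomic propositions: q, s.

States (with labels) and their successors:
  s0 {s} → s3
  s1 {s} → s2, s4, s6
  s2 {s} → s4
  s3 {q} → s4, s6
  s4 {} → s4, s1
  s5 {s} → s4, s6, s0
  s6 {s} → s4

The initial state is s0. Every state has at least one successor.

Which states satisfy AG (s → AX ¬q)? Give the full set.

States satisfying s → AX ¬q: {s1, s2, s3, s4, s5, s6}.
States satisfying AG (s → AX ¬q): {s1, s2, s3, s4, s6}.

{s1, s2, s3, s4, s6}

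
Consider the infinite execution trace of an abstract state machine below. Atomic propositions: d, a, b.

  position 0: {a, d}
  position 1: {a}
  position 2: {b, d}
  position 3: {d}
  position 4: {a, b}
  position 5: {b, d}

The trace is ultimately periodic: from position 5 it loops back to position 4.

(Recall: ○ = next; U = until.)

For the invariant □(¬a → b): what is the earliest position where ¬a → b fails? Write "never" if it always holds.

Check ¬a → b at each position in order: 0 ✓, 1 ✓, 2 ✓.
At position 3 the labels are {d}, so ¬a → b is false there. This is the first violation.

3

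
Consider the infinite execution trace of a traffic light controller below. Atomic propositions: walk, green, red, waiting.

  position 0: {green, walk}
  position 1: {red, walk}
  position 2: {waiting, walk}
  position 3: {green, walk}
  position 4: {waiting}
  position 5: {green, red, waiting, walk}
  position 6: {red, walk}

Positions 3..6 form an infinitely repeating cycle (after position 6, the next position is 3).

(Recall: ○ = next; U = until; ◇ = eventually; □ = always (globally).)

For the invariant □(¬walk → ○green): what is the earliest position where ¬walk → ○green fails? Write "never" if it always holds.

never

¬walk → ○green holds at every position 0..6, and those are all the positions the trace ever visits, so the invariant □(¬walk → ○green) is never violated.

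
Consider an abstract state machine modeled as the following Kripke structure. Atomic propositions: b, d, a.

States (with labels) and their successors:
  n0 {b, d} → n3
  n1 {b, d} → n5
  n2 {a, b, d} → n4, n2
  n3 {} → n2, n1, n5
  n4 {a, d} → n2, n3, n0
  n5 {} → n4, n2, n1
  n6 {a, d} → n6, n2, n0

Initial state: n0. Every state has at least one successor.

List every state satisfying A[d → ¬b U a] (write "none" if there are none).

States satisfying d → ¬b: {n3, n4, n5, n6}.
States satisfying a: {n2, n4, n6}.
States satisfying A[d → ¬b U a]: {n2, n4, n6}.

{n2, n4, n6}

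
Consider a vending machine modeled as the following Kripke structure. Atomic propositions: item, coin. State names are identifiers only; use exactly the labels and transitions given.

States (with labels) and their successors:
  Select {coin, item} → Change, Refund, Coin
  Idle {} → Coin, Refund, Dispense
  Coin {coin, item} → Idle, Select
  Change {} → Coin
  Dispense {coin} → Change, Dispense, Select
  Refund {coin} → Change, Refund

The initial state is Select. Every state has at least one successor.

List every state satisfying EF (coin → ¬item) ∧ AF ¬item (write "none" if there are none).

States satisfying coin → ¬item: {Idle, Change, Dispense, Refund}.
States satisfying EF (coin → ¬item): {Select, Idle, Coin, Change, Dispense, Refund}.
States satisfying ¬item: {Idle, Change, Dispense, Refund}.
States satisfying AF ¬item: {Idle, Change, Dispense, Refund}.
States satisfying EF (coin → ¬item) ∧ AF ¬item: {Idle, Change, Dispense, Refund}.

{Idle, Change, Dispense, Refund}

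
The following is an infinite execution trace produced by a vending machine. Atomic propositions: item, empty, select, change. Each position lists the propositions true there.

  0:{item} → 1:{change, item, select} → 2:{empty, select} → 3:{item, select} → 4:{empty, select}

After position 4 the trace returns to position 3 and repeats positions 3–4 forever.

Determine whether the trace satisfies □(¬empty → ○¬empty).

¬empty → ○¬empty must hold at every position from 0 onward. It fails at position 1, so □(¬empty → ○¬empty) is false.
Positions where ¬empty holds: 0, 1, 3.
Check ○¬empty at each: 0→ok, 1→fails, 3→fails.

Does not hold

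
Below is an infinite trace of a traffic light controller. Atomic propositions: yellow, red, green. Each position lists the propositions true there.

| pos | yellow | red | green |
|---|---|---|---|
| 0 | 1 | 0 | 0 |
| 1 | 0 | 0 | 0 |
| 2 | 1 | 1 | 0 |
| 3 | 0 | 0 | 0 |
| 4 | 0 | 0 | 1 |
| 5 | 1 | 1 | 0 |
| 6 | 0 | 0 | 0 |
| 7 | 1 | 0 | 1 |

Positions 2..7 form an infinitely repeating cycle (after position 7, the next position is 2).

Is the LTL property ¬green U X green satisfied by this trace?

Walking from position 0: X green first holds at position 3, and ¬green holds at every earlier position along the way, so ¬green U X green holds.

Holds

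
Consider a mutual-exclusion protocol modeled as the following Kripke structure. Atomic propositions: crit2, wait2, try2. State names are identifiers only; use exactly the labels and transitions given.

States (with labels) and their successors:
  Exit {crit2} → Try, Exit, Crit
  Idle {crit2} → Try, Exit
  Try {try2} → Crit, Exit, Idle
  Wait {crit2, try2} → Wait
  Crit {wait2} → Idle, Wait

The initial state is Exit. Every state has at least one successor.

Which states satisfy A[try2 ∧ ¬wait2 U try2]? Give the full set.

States satisfying try2 ∧ ¬wait2: {Try, Wait}.
States satisfying try2: {Try, Wait}.
States satisfying A[try2 ∧ ¬wait2 U try2]: {Try, Wait}.

{Try, Wait}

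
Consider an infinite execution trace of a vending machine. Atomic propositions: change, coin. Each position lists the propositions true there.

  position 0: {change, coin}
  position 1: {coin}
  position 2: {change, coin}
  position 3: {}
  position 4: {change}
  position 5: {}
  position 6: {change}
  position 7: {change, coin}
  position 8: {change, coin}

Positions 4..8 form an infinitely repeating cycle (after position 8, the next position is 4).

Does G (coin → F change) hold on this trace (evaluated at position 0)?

Satisfied

coin → F change holds at every position 0..8, and those are all positions ever visited, so G (coin → F change) holds.
Positions where coin holds: 0, 1, 2, 7, 8.
Check F change at each: 0→ok, 1→ok, 2→ok, 7→ok, 8→ok.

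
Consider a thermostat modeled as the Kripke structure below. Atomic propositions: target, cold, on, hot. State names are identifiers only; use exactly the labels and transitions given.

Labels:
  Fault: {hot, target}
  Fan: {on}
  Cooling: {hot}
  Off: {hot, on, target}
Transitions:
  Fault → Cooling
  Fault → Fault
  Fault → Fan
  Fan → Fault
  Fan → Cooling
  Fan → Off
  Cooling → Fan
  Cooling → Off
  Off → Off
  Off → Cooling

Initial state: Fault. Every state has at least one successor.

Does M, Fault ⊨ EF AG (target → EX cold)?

Violated

States satisfying AG (target → EX cold): ∅.
States satisfying EF AG (target → EX cold): ∅.
No suitable path/successor from Fault witnesses the formula.
Fault ∉ Sat(EF AG (target → EX cold)).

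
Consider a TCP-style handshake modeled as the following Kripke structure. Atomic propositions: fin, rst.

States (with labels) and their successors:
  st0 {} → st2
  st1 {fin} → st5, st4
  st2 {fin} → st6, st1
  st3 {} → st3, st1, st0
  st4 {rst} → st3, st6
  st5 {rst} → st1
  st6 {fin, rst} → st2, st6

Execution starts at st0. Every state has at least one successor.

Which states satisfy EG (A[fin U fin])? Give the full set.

{st2, st6}

States satisfying A[fin U fin]: {st1, st2, st6}.
States satisfying EG (A[fin U fin]): {st2, st6}.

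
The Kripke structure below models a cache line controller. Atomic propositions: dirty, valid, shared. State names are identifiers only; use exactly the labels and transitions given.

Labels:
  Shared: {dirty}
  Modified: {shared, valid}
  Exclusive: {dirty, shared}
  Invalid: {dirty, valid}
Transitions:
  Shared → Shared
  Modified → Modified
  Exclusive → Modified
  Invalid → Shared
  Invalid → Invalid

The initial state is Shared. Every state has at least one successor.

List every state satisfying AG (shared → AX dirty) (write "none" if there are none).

{Shared, Invalid}

States satisfying shared → AX dirty: {Shared, Invalid}.
States satisfying AG (shared → AX dirty): {Shared, Invalid}.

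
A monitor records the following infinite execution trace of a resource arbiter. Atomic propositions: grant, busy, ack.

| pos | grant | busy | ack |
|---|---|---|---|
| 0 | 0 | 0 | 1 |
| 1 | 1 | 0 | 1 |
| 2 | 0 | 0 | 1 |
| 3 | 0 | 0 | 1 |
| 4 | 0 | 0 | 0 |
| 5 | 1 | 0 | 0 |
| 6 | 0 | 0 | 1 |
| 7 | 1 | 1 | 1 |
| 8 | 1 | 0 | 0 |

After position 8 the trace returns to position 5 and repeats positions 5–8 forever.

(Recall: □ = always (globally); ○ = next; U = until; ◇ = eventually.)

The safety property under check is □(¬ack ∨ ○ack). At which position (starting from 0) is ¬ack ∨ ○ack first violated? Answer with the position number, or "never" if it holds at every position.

3

Check ¬ack ∨ ○ack at each position in order: 0 ✓, 1 ✓, 2 ✓.
At position 3 the labels are {ack} and the next position 4 has {}, so ¬ack ∨ ○ack is false there. This is the first violation.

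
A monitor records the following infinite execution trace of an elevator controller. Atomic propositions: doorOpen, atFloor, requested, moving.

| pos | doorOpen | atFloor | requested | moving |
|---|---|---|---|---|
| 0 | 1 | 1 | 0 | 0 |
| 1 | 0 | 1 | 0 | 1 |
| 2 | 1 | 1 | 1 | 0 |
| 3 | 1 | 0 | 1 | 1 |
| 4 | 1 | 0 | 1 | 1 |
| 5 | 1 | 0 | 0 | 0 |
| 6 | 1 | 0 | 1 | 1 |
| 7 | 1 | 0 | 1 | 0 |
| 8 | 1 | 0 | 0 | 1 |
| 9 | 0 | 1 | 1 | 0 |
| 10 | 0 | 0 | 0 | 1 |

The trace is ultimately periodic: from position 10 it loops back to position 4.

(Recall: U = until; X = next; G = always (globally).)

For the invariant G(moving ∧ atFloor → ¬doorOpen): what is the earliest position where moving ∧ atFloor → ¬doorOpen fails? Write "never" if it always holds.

moving ∧ atFloor → ¬doorOpen holds at every position 0..10, and those are all the positions the trace ever visits, so the invariant G(moving ∧ atFloor → ¬doorOpen) is never violated.

never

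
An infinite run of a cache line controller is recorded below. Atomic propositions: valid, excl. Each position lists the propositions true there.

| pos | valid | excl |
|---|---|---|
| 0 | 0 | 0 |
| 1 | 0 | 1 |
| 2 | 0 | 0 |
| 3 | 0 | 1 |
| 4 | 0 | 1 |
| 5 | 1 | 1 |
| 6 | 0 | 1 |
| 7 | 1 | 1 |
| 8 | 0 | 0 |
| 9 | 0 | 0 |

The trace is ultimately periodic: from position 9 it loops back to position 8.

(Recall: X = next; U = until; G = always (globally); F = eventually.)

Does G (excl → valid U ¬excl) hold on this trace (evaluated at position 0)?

Violated

excl → valid U ¬excl must hold at every position from 0 onward. It fails at position 1, so G (excl → valid U ¬excl) is false.
Positions where excl holds: 1, 3, 4, 5, 6, 7.
Check valid U ¬excl at each: 1→fails, 3→fails, 4→fails, 5→fails, 6→fails, 7→ok.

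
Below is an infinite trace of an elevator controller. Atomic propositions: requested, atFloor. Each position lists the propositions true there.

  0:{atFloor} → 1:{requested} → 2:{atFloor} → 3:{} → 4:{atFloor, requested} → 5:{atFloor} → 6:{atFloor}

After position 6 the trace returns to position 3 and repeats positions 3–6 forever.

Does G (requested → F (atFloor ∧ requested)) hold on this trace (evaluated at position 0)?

requested → F (atFloor ∧ requested) holds at every position 0..6, and those are all positions ever visited, so G (requested → F (atFloor ∧ requested)) holds.
Positions where requested holds: 1, 4.
Check F (atFloor ∧ requested) at each: 1→ok, 4→ok.

Yes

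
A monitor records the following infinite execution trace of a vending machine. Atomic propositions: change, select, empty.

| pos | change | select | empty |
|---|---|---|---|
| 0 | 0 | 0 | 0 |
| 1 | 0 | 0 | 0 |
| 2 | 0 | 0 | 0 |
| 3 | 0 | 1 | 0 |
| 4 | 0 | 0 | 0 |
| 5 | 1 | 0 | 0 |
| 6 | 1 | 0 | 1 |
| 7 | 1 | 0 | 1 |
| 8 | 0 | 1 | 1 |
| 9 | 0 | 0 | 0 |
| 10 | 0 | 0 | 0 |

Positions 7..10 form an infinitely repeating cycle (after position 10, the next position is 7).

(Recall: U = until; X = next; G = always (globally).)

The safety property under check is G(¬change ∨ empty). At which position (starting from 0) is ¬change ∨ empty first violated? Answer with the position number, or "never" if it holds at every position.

Check ¬change ∨ empty at each position in order: 0 ✓, 1 ✓, 2 ✓, 3 ✓, 4 ✓.
At position 5 the labels are {change}, so ¬change ∨ empty is false there. This is the first violation.

5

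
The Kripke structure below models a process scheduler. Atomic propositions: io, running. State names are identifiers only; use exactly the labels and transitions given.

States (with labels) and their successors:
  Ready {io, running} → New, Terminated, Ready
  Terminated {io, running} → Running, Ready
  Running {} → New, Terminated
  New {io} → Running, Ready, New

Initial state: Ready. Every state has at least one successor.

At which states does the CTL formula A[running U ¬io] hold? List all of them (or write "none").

States satisfying running: {Ready, Terminated}.
States satisfying ¬io: {Running}.
States satisfying A[running U ¬io]: {Running}.

{Running}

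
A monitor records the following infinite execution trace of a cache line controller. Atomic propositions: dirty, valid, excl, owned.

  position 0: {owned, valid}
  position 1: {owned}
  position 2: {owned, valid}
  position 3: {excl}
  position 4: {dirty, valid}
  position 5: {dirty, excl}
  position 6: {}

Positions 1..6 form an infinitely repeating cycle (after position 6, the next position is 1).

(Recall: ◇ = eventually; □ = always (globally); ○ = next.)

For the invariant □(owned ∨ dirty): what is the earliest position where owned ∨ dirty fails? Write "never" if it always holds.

Check owned ∨ dirty at each position in order: 0 ✓, 1 ✓, 2 ✓.
At position 3 the labels are {excl}, so owned ∨ dirty is false there. This is the first violation.

3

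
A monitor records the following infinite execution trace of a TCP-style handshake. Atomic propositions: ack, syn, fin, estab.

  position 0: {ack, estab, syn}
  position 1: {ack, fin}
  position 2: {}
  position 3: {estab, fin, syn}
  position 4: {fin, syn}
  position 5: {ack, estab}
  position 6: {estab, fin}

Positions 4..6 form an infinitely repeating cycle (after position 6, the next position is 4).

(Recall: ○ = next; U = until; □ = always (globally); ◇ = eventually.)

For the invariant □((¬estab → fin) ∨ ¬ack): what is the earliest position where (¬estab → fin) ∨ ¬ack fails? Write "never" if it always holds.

never

(¬estab → fin) ∨ ¬ack holds at every position 0..6, and those are all the positions the trace ever visits, so the invariant □((¬estab → fin) ∨ ¬ack) is never violated.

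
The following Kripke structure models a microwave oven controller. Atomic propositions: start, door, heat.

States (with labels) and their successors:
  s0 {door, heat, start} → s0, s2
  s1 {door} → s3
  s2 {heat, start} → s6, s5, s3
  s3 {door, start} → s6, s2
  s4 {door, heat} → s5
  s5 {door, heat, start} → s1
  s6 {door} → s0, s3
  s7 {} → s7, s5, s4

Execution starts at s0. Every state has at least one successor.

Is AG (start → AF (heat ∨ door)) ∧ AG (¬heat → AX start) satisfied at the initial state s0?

States satisfying start → AF (heat ∨ door): {s0, s1, s2, s3, s4, s5, s6, s7}.
States satisfying AG (start → AF (heat ∨ door)): {s0, s1, s2, s3, s4, s5, s6, s7}.
States satisfying ¬heat → AX start: {s0, s1, s2, s4, s5, s6}.
States satisfying AG (¬heat → AX start): ∅.
States satisfying AG (start → AF (heat ∨ door)) ∧ AG (¬heat → AX start): ∅.
s0 ∉ Sat(AG (start → AF (heat ∨ door)) ∧ AG (¬heat → AX start)).

Does not hold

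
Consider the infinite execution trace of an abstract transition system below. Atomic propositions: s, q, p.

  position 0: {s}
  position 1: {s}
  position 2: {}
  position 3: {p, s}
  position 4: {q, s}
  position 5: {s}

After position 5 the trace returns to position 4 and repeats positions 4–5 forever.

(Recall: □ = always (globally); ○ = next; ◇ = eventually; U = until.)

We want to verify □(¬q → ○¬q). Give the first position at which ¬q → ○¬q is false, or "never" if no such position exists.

3

Check ¬q → ○¬q at each position in order: 0 ✓, 1 ✓, 2 ✓.
At position 3 the labels are {p, s} and the next position 4 has {q, s}, so ¬q → ○¬q is false there. This is the first violation.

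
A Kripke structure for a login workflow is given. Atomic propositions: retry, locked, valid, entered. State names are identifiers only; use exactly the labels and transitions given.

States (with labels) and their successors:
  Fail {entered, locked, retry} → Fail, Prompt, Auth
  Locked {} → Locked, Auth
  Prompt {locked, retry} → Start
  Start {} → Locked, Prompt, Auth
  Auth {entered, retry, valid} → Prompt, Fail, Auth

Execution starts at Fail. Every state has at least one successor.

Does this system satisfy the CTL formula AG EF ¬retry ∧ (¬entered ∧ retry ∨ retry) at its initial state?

States satisfying EF ¬retry: {Fail, Locked, Prompt, Start, Auth}.
States satisfying AG EF ¬retry: {Fail, Locked, Prompt, Start, Auth}.
States satisfying ¬entered: {Locked, Prompt, Start}.
States satisfying ¬entered ∧ retry: {Prompt}.
States satisfying ¬entered ∧ retry ∨ retry: {Fail, Prompt, Auth}.
States satisfying AG EF ¬retry ∧ (¬entered ∧ retry ∨ retry): {Fail, Prompt, Auth}.
Fail ∈ Sat(AG EF ¬retry ∧ (¬entered ∧ retry ∨ retry)).

Holds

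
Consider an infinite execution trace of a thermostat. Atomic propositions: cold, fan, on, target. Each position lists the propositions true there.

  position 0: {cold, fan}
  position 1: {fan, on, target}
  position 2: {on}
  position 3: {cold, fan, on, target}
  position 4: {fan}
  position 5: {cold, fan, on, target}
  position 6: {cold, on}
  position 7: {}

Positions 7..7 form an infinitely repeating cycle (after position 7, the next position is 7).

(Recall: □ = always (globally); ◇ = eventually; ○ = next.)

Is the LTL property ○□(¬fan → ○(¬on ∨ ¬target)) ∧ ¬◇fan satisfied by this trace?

The position after 0 is 1; □(¬fan → ○(¬on ∨ ¬target)) is false there.
At position 0: ○□(¬fan → ○(¬on ∨ ¬target)) is false; ¬◇fan is false; so ○□(¬fan → ○(¬on ∨ ¬target)) ∧ ¬◇fan is false.

No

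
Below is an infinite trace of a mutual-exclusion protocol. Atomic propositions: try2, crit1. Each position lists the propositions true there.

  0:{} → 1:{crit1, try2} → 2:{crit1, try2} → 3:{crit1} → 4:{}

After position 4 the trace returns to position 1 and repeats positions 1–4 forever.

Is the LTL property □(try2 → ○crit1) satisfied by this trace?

Yes

try2 → ○crit1 holds at every position 0..4, and those are all positions ever visited, so □(try2 → ○crit1) holds.
Positions where try2 holds: 1, 2.
Check ○crit1 at each: 1→ok, 2→ok.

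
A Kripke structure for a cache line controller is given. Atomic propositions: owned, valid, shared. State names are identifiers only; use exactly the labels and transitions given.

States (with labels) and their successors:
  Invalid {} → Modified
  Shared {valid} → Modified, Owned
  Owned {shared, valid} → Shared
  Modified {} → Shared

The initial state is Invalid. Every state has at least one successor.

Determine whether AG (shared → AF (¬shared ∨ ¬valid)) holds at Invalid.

Holds

States satisfying shared → AF (¬shared ∨ ¬valid): {Invalid, Shared, Owned, Modified}.
States satisfying AG (shared → AF (¬shared ∨ ¬valid)): {Invalid, Shared, Owned, Modified}.
Every state reachable from Invalid satisfies shared → AF (¬shared ∨ ¬valid).
Invalid ∈ Sat(AG (shared → AF (¬shared ∨ ¬valid))).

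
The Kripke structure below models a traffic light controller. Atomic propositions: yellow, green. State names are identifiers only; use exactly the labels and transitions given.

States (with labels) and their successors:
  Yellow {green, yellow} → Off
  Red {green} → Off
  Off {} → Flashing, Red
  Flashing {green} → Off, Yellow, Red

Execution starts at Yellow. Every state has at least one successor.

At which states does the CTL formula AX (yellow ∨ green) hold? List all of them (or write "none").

States satisfying yellow ∨ green: {Yellow, Red, Flashing}.
States satisfying AX (yellow ∨ green): {Off}.

{Off}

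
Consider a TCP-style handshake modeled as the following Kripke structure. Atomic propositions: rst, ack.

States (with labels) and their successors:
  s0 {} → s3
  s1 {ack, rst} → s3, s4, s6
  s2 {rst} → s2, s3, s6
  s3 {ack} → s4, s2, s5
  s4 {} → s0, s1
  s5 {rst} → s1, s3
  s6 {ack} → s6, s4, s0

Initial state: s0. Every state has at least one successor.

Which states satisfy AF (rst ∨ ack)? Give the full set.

States satisfying rst ∨ ack: {s1, s2, s3, s5, s6}.
States satisfying AF (rst ∨ ack): {s0, s1, s2, s3, s4, s5, s6}.

{s0, s1, s2, s3, s4, s5, s6}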